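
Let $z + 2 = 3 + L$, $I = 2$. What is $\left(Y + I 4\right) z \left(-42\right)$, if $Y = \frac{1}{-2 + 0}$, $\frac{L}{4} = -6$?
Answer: $7245$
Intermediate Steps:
$L = -24$ ($L = 4 \left(-6\right) = -24$)
$Y = - \frac{1}{2}$ ($Y = \frac{1}{-2} = - \frac{1}{2} \approx -0.5$)
$z = -23$ ($z = -2 + \left(3 - 24\right) = -2 - 21 = -23$)
$\left(Y + I 4\right) z \left(-42\right) = \left(- \frac{1}{2} + 2 \cdot 4\right) \left(-23\right) \left(-42\right) = \left(- \frac{1}{2} + 8\right) \left(-23\right) \left(-42\right) = \frac{15}{2} \left(-23\right) \left(-42\right) = \left(- \frac{345}{2}\right) \left(-42\right) = 7245$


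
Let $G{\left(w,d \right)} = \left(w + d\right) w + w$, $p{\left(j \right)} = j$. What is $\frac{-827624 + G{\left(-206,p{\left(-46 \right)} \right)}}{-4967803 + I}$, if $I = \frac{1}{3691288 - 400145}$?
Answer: $\frac{116075322467}{743170457674} \approx 0.15619$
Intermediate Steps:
$G{\left(w,d \right)} = w + w \left(d + w\right)$ ($G{\left(w,d \right)} = \left(d + w\right) w + w = w \left(d + w\right) + w = w + w \left(d + w\right)$)
$I = \frac{1}{3291143} \approx 3.0385 \cdot 10^{-7}$
$\frac{-827624 + G{\left(-206,p{\left(-46 \right)} \right)}}{-4967803 + I} = \frac{-827624 - 206 \left(1 - 46 - 206\right)}{-4967803 + \frac{1}{3291143}} = \frac{-827624 - -51706}{- \frac{16349750068828}{3291143}} = \left(-827624 + 51706\right) \left(- \frac{3291143}{16349750068828}\right) = \left(-775918\right) \left(- \frac{3291143}{16349750068828}\right) = \frac{116075322467}{743170457674}$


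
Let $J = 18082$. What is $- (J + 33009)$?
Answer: $-51091$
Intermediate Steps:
$- (J + 33009) = - (18082 + 33009) = \left(-1\right) 51091 = -51091$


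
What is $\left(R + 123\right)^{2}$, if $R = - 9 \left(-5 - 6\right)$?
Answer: $49284$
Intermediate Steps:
$R = 99$ ($R = \left(-9\right) \left(-11\right) = 99$)
$\left(R + 123\right)^{2} = \left(99 + 123\right)^{2} = 222^{2} = 49284$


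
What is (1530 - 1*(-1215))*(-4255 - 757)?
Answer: -13757940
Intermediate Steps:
(1530 - 1*(-1215))*(-4255 - 757) = (1530 + 1215)*(-5012) = 2745*(-5012) = -13757940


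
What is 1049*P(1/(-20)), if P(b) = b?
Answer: -1049/20 ≈ -52.450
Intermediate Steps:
1049*P(1/(-20)) = 1049/(-20) = 1049*(-1/20) = -1049/20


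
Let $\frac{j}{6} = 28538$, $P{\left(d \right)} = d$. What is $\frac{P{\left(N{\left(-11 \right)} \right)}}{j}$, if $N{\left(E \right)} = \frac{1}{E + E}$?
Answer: $- \frac{1}{3767016} \approx -2.6546 \cdot 10^{-7}$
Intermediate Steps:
$N{\left(E \right)} = \frac{1}{2 E}$
$j = 171228$ ($j = 6 \cdot 28538 = 171228$)
$\frac{P{\left(N{\left(-11 \right)} \right)}}{j} = \frac{\frac{1}{2} \frac{1}{-11}}{171228} = \frac{1}{2} \left(- \frac{1}{11}\right) \frac{1}{171228} = \left(- \frac{1}{22}\right) \frac{1}{171228} = - \frac{1}{3767016}$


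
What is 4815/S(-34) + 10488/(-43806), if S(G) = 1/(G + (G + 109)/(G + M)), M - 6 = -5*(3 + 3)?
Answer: -71960984189/423458 ≈ -1.6994e+5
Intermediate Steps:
M = -24 (M = 6 - 5*(3 + 3) = 6 - 5*6 = 6 - 30 = -24)
S(G) = 1/(G + (109 + G)/(-24 + G)) (S(G) = 1/(G + (G + 109)/(G - 24)) = 1/(G + (109 + G)/(-24 + G)))
4815/S(-34) + 10488/(-43806) = 4815/(((-24 - 34)/(109 + (-34)² - 23*(-34)))) + 10488/(-43806) = 4815/((-58/(109 + 1156 + 782))) + 10488*(-1/43806) = 4815/((-58/2047)) - 1748/7301 = 4815/(((1/2047)*(-58))) - 1748/7301 = 4815/(-58/2047) - 1748/7301 = 4815*(-2047/58) - 1748/7301 = -9856305/58 - 1748/7301 = -71960984189/423458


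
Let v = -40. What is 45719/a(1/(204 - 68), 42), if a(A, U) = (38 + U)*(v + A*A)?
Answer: -52851164/3699195 ≈ -14.287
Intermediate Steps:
a(A, U) = (-40 + A²)*(38 + U) (a(A, U) = (38 + U)*(-40 + A*A) = (38 + U)*(-40 + A²) = (-40 + A²)*(38 + U))
45719/a(1/(204 - 68), 42) = 45719/(-1520 - 40*42 + 38*(1/(204 - 68))² + 42*(1/(204 - 68))²) = 45719/(-1520 - 1680 + 38*(1/136)² + 42*(1/136)²) = 45719/(-1520 - 1680 + 38*(1/18496) + 42*(1/18496)) = 45719/(-1520 - 1680 + 19/9248 + 21/9248) = 45719/(-3699195/1156) = 45719*(-1156/3699195) = -52851164/3699195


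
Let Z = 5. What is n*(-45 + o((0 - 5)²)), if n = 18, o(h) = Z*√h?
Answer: -360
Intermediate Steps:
o(h) = 5*√h
n*(-45 + o((0 - 5)²)) = 18*(-45 + 5*√((0 - 5)²)) = 18*(-45 + 5*√((-5)²)) = 18*(-45 + 5*√25) = 18*(-45 + 5*5) = 18*(-45 + 25) = 18*(-20) = -360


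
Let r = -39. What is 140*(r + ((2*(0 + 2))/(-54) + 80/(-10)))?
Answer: -177940/27 ≈ -6590.4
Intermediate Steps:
140*(r + ((2*(0 + 2))/(-54) + 80/(-10))) = 140*(-39 + ((2*(0 + 2))/(-54) + 80/(-10))) = 140*(-39 + ((2*2)*(-1/54) + 80*(-1/10))) = 140*(-39 + (4*(-1/54) - 8)) = 140*(-39 + (-2/27 - 8)) = 140*(-39 - 218/27) = 140*(-1271/27) = -177940/27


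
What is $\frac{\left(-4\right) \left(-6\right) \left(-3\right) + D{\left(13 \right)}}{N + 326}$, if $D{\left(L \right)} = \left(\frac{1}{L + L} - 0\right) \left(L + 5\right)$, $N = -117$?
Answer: $- \frac{927}{2717} \approx -0.34119$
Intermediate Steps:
$D{\left(L \right)} = \frac{5 + L}{2 L}$ ($D{\left(L \right)} = \left(\frac{1}{2 L} + 0\right) \left(5 + L\right) = \frac{1}{2 L} \left(5 + L\right) = \frac{5 + L}{2 L}$)
$\frac{\left(-4\right) \left(-6\right) \left(-3\right) + D{\left(13 \right)}}{N + 326} = \frac{\left(-4\right) \left(-6\right) \left(-3\right) + \frac{5 + 13}{2 \cdot 13}}{-117 + 326} = \frac{24 \left(-3\right) + \frac{1}{2} \cdot \frac{1}{13} \cdot 18}{209} = \left(-72 + \frac{9}{13}\right) \frac{1}{209} = \left(- \frac{927}{13}\right) \frac{1}{209} = - \frac{927}{2717}$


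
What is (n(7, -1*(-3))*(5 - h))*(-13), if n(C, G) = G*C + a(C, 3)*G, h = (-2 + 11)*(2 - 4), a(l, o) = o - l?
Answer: -2691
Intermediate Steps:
h = -18 (h = 9*(-2) = -18)
n(C, G) = C*G + G*(3 - C) (n(C, G) = G*C + (3 - C)*G = C*G + G*(3 - C))
(n(7, -1*(-3))*(5 - h))*(-13) = ((3*(-1*(-3)))*(5 - 1*(-18)))*(-13) = ((3*3)*(5 + 18))*(-13) = (9*23)*(-13) = 207*(-13) = -2691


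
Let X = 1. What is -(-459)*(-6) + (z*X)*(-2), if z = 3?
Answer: -2760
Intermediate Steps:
-(-459)*(-6) + (z*X)*(-2) = -(-459)*(-6) + (3*1)*(-2) = -51*54 + 3*(-2) = -2754 - 6 = -2760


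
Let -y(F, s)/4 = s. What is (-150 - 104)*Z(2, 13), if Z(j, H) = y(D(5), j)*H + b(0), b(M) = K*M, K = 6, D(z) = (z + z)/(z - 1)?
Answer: 26416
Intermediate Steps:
D(z) = 2*z/(-1 + z) (D(z) = (2*z)/(-1 + z) = 2*z/(-1 + z))
y(F, s) = -4*s
b(M) = 6*M
Z(j, H) = -4*H*j (Z(j, H) = (-4*j)*H + 6*0 = -4*H*j + 0 = -4*H*j)
(-150 - 104)*Z(2, 13) = (-150 - 104)*(-4*13*2) = -254*(-104) = 26416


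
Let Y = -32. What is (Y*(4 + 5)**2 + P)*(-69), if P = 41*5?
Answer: 164703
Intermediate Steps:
P = 205
(Y*(4 + 5)**2 + P)*(-69) = (-32*(4 + 5)**2 + 205)*(-69) = (-32*9**2 + 205)*(-69) = (-32*81 + 205)*(-69) = (-2592 + 205)*(-69) = -2387*(-69) = 164703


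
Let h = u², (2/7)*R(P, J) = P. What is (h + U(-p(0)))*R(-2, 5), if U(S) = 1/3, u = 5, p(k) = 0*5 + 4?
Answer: -532/3 ≈ -177.33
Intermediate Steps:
R(P, J) = 7*P/2
p(k) = 4 (p(k) = 0 + 4 = 4)
h = 25 (h = 5² = 25)
U(S) = ⅓
(h + U(-p(0)))*R(-2, 5) = (25 + ⅓)*((7/2)*(-2)) = (76/3)*(-7) = -532/3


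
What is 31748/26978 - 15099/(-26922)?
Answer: 30049059/17292898 ≈ 1.7377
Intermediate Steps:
31748/26978 - 15099/(-26922) = 31748*(1/26978) - 15099*(-1/26922) = 15874/13489 + 719/1282 = 30049059/17292898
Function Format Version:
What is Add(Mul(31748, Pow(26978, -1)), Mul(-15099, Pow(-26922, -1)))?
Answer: Rational(30049059, 17292898) ≈ 1.7377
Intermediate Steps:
Add(Mul(31748, Pow(26978, -1)), Mul(-15099, Pow(-26922, -1))) = Add(Mul(31748, Rational(1, 26978)), Mul(-15099, Rational(-1, 26922))) = Add(Rational(15874, 13489), Rational(719, 1282)) = Rational(30049059, 17292898)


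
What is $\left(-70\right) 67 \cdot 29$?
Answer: $-136010$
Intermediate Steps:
$\left(-70\right) 67 \cdot 29 = \left(-4690\right) 29 = -136010$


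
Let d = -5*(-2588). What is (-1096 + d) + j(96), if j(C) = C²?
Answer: 21060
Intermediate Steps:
d = 12940
(-1096 + d) + j(96) = (-1096 + 12940) + 96² = 11844 + 9216 = 21060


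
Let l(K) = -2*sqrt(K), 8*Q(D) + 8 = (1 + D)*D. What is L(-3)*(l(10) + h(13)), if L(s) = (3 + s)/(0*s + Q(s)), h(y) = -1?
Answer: 0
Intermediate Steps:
Q(D) = -1 + D*(1 + D)/8 (Q(D) = -1 + ((1 + D)*D)/8 = -1 + (D*(1 + D))/8 = -1 + D*(1 + D)/8)
L(s) = (3 + s)/(-1 + s/8 + s**2/8) (L(s) = (3 + s)/(0*s + (-1 + s/8 + s**2/8)) = (3 + s)/(0 + (-1 + s/8 + s**2/8)) = (3 + s)/(-1 + s/8 + s**2/8))
L(-3)*(l(10) + h(13)) = (8*(3 - 3)/(-8 - 3 + (-3)**2))*(-2*sqrt(10) - 1) = (8*0/(-8 - 3 + 9))*(-1 - 2*sqrt(10)) = (8*0/(-2))*(-1 - 2*sqrt(10)) = (8*(-1/2)*0)*(-1 - 2*sqrt(10)) = 0*(-1 - 2*sqrt(10)) = 0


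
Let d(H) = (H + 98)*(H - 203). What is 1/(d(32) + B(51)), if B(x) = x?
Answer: -1/22179 ≈ -4.5088e-5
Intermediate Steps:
d(H) = (-203 + H)*(98 + H) (d(H) = (98 + H)*(-203 + H) = (-203 + H)*(98 + H))
1/(d(32) + B(51)) = 1/((-19894 + 32² - 105*32) + 51) = 1/((-19894 + 1024 - 3360) + 51) = 1/(-22230 + 51) = 1/(-22179) = -1/22179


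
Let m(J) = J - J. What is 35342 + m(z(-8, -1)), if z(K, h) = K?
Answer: 35342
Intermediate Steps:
m(J) = 0
35342 + m(z(-8, -1)) = 35342 + 0 = 35342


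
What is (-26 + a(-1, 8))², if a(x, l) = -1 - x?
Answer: 676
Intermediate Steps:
(-26 + a(-1, 8))² = (-26 + (-1 - 1*(-1)))² = (-26 + (-1 + 1))² = (-26 + 0)² = (-26)² = 676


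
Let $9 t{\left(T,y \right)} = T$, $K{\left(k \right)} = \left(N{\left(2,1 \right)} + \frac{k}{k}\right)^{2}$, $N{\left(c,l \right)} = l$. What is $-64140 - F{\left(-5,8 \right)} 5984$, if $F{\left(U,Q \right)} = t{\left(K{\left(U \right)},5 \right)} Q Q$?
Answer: $- \frac{2109164}{9} \approx -2.3435 \cdot 10^{5}$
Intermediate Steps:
$K{\left(k \right)} = 4$ ($K{\left(k \right)} = \left(1 + \frac{k}{k}\right)^{2} = \left(1 + 1\right)^{2} = 2^{2} = 4$)
$t{\left(T,y \right)} = \frac{T}{9}$
$F{\left(U,Q \right)} = \frac{4 Q^{2}}{9}$ ($F{\left(U,Q \right)} = \frac{1}{9} \cdot 4 Q Q = \frac{4 Q}{9} Q = \frac{4 Q^{2}}{9}$)
$-64140 - F{\left(-5,8 \right)} 5984 = -64140 - \frac{4 \cdot 8^{2}}{9} \cdot 5984 = -64140 - \frac{4}{9} \cdot 64 \cdot 5984 = -64140 - \frac{256}{9} \cdot 5984 = -64140 - \frac{1531904}{9} = - \frac{2109164}{9}$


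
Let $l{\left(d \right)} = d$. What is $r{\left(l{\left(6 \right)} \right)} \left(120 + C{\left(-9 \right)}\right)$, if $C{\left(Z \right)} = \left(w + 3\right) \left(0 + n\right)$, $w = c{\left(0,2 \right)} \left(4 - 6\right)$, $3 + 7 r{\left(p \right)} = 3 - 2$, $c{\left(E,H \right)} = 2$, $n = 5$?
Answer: $- \frac{230}{7} \approx -32.857$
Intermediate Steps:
$r{\left(p \right)} = - \frac{2}{7}$ ($r{\left(p \right)} = - \frac{3}{7} + \frac{3 - 2}{7} = - \frac{3}{7} + \frac{1}{7} \cdot 1 = - \frac{3}{7} + \frac{1}{7} = - \frac{2}{7}$)
$w = -4$ ($w = 2 \left(4 - 6\right) = 2 \left(-2\right) = -4$)
$C{\left(Z \right)} = -5$ ($C{\left(Z \right)} = \left(-4 + 3\right) \left(0 + 5\right) = \left(-1\right) 5 = -5$)
$r{\left(l{\left(6 \right)} \right)} \left(120 + C{\left(-9 \right)}\right) = - \frac{2 \left(120 - 5\right)}{7} = \left(- \frac{2}{7}\right) 115 = - \frac{230}{7}$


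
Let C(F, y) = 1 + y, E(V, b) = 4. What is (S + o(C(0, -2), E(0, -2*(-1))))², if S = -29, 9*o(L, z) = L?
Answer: 68644/81 ≈ 847.46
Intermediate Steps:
o(L, z) = L/9
(S + o(C(0, -2), E(0, -2*(-1))))² = (-29 + (1 - 2)/9)² = (-29 + (⅑)*(-1))² = (-29 - ⅑)² = (-262/9)² = 68644/81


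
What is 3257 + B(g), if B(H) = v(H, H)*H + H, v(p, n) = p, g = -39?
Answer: 4739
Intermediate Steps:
B(H) = H + H² (B(H) = H*H + H = H² + H = H + H²)
3257 + B(g) = 3257 - 39*(1 - 39) = 3257 - 39*(-38) = 3257 + 1482 = 4739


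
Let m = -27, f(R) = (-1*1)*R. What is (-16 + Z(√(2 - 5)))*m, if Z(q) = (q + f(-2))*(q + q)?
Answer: 594 - 108*I*√3 ≈ 594.0 - 187.06*I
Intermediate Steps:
f(R) = -R
Z(q) = 2*q*(2 + q) (Z(q) = (q - 1*(-2))*(q + q) = (q + 2)*(2*q) = (2 + q)*(2*q) = 2*q*(2 + q))
(-16 + Z(√(2 - 5)))*m = (-16 + 2*√(2 - 5)*(2 + √(2 - 5)))*(-27) = (-16 + 2*√(-3)*(2 + √(-3)))*(-27) = (-16 + 2*(I*√3)*(2 + I*√3))*(-27) = (-16 + 2*I*√3*(2 + I*√3))*(-27) = 432 - 54*I*√3*(2 + I*√3)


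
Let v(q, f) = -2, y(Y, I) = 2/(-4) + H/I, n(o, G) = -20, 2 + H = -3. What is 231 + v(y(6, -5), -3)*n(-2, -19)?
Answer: 271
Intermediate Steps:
H = -5 (H = -2 - 3 = -5)
y(Y, I) = -½ - 5/I (y(Y, I) = 2/(-4) - 5/I = 2*(-¼) - 5/I = -½ - 5/I)
231 + v(y(6, -5), -3)*n(-2, -19) = 231 - 2*(-20) = 231 + 40 = 271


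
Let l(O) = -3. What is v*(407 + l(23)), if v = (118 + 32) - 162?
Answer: -4848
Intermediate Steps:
v = -12 (v = 150 - 162 = -12)
v*(407 + l(23)) = -12*(407 - 3) = -12*404 = -4848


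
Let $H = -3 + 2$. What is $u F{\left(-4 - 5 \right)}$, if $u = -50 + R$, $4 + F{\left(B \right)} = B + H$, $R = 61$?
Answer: $-154$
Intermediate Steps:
$H = -1$
$F{\left(B \right)} = -5 + B$ ($F{\left(B \right)} = -4 + \left(B - 1\right) = -4 + \left(-1 + B\right) = -5 + B$)
$u = 11$ ($u = -50 + 61 = 11$)
$u F{\left(-4 - 5 \right)} = 11 \left(-5 - 9\right) = 11 \left(-14\right) = -154$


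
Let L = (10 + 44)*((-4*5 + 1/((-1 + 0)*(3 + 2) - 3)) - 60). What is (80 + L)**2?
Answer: 288558169/16 ≈ 1.8035e+7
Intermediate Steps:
L = -17307/4 (L = 54*((-20 + 1/(-1*5 - 3)) - 60) = 54*((-20 + 1/(-5 - 3)) - 60) = 54*((-20 + 1/(-8)) - 60) = 54*((-20 - 1/8) - 60) = 54*(-161/8 - 60) = 54*(-641/8) = -17307/4 ≈ -4326.8)
(80 + L)**2 = (80 - 17307/4)**2 = (-16987/4)**2 = 288558169/16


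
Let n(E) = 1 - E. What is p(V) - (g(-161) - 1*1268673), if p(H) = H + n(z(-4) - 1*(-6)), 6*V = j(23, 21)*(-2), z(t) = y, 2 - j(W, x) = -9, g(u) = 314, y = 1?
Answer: 3805048/3 ≈ 1.2684e+6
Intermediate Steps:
j(W, x) = 11 (j(W, x) = 2 - 1*(-9) = 2 + 9 = 11)
z(t) = 1
V = -11/3 (V = (11*(-2))/6 = (⅙)*(-22) = -11/3 ≈ -3.6667)
p(H) = -6 + H (p(H) = H + (1 - (1 - 1*(-6))) = H + (1 - (1 + 6)) = H + (1 - 1*7) = H + (1 - 7) = H - 6 = -6 + H)
p(V) - (g(-161) - 1*1268673) = (-6 - 11/3) - (314 - 1*1268673) = -29/3 - (314 - 1268673) = -29/3 - 1*(-1268359) = -29/3 + 1268359 = 3805048/3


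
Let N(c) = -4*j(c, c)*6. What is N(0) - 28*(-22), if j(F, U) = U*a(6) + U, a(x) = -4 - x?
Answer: 616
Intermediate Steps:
j(F, U) = -9*U (j(F, U) = U*(-4 - 1*6) + U = U*(-4 - 6) + U = U*(-10) + U = -10*U + U = -9*U)
N(c) = 216*c (N(c) = -(-36)*c*6 = (36*c)*6 = 216*c)
N(0) - 28*(-22) = 216*0 - 28*(-22) = 0 + 616 = 616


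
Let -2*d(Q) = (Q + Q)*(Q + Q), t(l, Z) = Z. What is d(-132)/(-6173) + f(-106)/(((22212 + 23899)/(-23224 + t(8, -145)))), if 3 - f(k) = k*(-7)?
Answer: 108212678671/284643203 ≈ 380.17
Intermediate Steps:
d(Q) = -2*Q² (d(Q) = -(Q + Q)*(Q + Q)/2 = -2*Q*2*Q/2 = -2*Q²)
f(k) = 3 + 7*k (f(k) = 3 - k*(-7) = 3 - (-7)*k = 3 + 7*k)
d(-132)/(-6173) + f(-106)/(((22212 + 23899)/(-23224 + t(8, -145)))) = -2*(-132)²/(-6173) + (3 + 7*(-106))/(((22212 + 23899)/(-23224 - 145))) = -2*17424*(-1/6173) + (3 - 742)/((46111/(-23369))) = -34848*(-1/6173) - 739/(46111*(-1/23369)) = 34848/6173 - 739/(-46111/23369) = 34848/6173 - 739*(-23369/46111) = 34848/6173 + 17269691/46111 = 108212678671/284643203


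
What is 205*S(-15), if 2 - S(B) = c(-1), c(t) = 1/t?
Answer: 615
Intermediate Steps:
S(B) = 3 (S(B) = 2 - 1/(-1) = 2 - 1*(-1) = 2 + 1 = 3)
205*S(-15) = 205*3 = 615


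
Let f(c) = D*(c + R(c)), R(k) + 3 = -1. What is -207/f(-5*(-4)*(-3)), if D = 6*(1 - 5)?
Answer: -69/512 ≈ -0.13477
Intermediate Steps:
D = -24 (D = 6*(-4) = -24)
R(k) = -4 (R(k) = -3 - 1 = -4)
f(c) = 96 - 24*c (f(c) = -24*(c - 4) = -24*(-4 + c) = 96 - 24*c)
-207/f(-5*(-4)*(-3)) = -207/(96 - 24*(-5*(-4))*(-3)) = -207/(96 - 480*(-3)) = -207/(96 - 24*(-60)) = -207/(96 + 1440) = -207/1536 = -207*1/1536 = -69/512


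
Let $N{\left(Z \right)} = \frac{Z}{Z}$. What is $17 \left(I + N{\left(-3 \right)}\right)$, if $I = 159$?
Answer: $2720$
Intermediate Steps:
$N{\left(Z \right)} = 1$
$17 \left(I + N{\left(-3 \right)}\right) = 17 \left(159 + 1\right) = 17 \cdot 160 = 2720$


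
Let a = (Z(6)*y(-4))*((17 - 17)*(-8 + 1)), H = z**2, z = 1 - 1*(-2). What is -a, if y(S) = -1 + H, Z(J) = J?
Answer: 0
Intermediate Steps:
z = 3 (z = 1 + 2 = 3)
H = 9 (H = 3**2 = 9)
y(S) = 8 (y(S) = -1 + 9 = 8)
a = 0 (a = (6*8)*((17 - 17)*(-8 + 1)) = 48*(0*(-7)) = 48*0 = 0)
-a = -1*0 = 0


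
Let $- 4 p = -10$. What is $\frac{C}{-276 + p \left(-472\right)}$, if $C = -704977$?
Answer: $\frac{7747}{16} \approx 484.19$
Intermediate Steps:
$p = \frac{5}{2}$ ($p = \left(- \frac{1}{4}\right) \left(-10\right) = \frac{5}{2} \approx 2.5$)
$\frac{C}{-276 + p \left(-472\right)} = - \frac{704977}{-276 + \frac{5}{2} \left(-472\right)} = - \frac{704977}{-276 - 1180} = - \frac{704977}{-1456} = \left(-704977\right) \left(- \frac{1}{1456}\right) = \frac{7747}{16}$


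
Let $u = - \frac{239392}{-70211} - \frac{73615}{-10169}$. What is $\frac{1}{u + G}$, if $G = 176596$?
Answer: $\frac{713975659}{126092848436777} \approx 5.6623 \cdot 10^{-6}$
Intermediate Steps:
$u = \frac{7602960013}{713975659}$ ($u = \left(-239392\right) \left(- \frac{1}{70211}\right) - - \frac{73615}{10169} = \frac{239392}{70211} + \frac{73615}{10169} = \frac{7602960013}{713975659} \approx 10.649$)
$\frac{1}{u + G} = \frac{1}{\frac{7602960013}{713975659} + 176596} = \frac{1}{\frac{126092848436777}{713975659}} = \frac{713975659}{126092848436777}$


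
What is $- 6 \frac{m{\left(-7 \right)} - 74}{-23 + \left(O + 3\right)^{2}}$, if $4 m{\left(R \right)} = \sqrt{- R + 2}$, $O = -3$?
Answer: $- \frac{879}{46} \approx -19.109$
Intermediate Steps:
$m{\left(R \right)} = \frac{\sqrt{2 - R}}{4}$ ($m{\left(R \right)} = \frac{\sqrt{- R + 2}}{4} = \frac{\sqrt{2 - R}}{4}$)
$- 6 \frac{m{\left(-7 \right)} - 74}{-23 + \left(O + 3\right)^{2}} = - 6 \frac{\frac{\sqrt{2 - -7}}{4} - 74}{-23 + \left(-3 + 3\right)^{2}} = - 6 \frac{\frac{\sqrt{2 + 7}}{4} - 74}{-23 + 0^{2}} = - 6 \frac{\frac{\sqrt{9}}{4} - 74}{-23 + 0} = - 6 \frac{\frac{1}{4} \cdot 3 - 74}{-23} = - 6 \left(\frac{3}{4} - 74\right) \left(- \frac{1}{23}\right) = - 6 \left(\left(- \frac{293}{4}\right) \left(- \frac{1}{23}\right)\right) = \left(-6\right) \frac{293}{92} = - \frac{879}{46}$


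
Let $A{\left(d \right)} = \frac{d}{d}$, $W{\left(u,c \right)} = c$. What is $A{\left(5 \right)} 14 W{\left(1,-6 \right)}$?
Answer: $-84$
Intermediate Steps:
$A{\left(d \right)} = 1$
$A{\left(5 \right)} 14 W{\left(1,-6 \right)} = 1 \cdot 14 \left(-6\right) = 14 \left(-6\right) = -84$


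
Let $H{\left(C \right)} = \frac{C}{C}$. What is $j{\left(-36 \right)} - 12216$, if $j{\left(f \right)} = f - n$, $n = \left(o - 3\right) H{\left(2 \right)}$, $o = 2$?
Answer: $-12251$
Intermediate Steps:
$H{\left(C \right)} = 1$
$n = -1$ ($n = \left(2 - 3\right) 1 = \left(-1\right) 1 = -1$)
$j{\left(f \right)} = 1 + f$ ($j{\left(f \right)} = f - -1 = f + 1 = 1 + f$)
$j{\left(-36 \right)} - 12216 = \left(1 - 36\right) - 12216 = -35 - 12216 = -12251$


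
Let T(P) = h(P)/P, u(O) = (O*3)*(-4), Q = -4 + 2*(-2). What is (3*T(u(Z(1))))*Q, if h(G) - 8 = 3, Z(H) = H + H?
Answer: 11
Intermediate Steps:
Z(H) = 2*H
h(G) = 11 (h(G) = 8 + 3 = 11)
Q = -8 (Q = -4 - 4 = -8)
u(O) = -12*O (u(O) = (3*O)*(-4) = -12*O)
T(P) = 11/P
(3*T(u(Z(1))))*Q = (3*(11/((-24))))*(-8) = (3*(11/((-12*2))))*(-8) = (3*(11/(-24)))*(-8) = (3*(11*(-1/24)))*(-8) = (3*(-11/24))*(-8) = -11/8*(-8) = 11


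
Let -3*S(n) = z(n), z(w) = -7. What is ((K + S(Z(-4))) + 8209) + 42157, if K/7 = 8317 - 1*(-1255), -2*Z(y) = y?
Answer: 352117/3 ≈ 1.1737e+5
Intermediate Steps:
Z(y) = -y/2
K = 67004 (K = 7*(8317 - 1*(-1255)) = 7*(8317 + 1255) = 7*9572 = 67004)
S(n) = 7/3 (S(n) = -⅓*(-7) = 7/3)
((K + S(Z(-4))) + 8209) + 42157 = ((67004 + 7/3) + 8209) + 42157 = (201019/3 + 8209) + 42157 = 225646/3 + 42157 = 352117/3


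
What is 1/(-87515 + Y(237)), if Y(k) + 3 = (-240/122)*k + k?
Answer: -61/5352581 ≈ -1.1396e-5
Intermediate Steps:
Y(k) = -3 - 59*k/61 (Y(k) = -3 + ((-240/122)*k + k) = -3 + ((-240*1/122)*k + k) = -3 + (-120*k/61 + k) = -3 - 59*k/61)
1/(-87515 + Y(237)) = 1/(-87515 + (-3 - 59/61*237)) = 1/(-87515 + (-3 - 13983/61)) = 1/(-87515 - 14166/61) = 1/(-5352581/61) = -61/5352581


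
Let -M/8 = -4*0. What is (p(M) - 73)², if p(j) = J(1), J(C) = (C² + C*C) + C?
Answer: 4900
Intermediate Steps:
M = 0 (M = -(-32)*0 = -8*0 = 0)
J(C) = C + 2*C² (J(C) = (C² + C²) + C = 2*C² + C = C + 2*C²)
p(j) = 3 (p(j) = 1*(1 + 2*1) = 1*(1 + 2) = 1*3 = 3)
(p(M) - 73)² = (3 - 73)² = (-70)² = 4900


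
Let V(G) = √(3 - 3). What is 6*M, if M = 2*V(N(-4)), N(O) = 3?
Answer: 0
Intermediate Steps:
V(G) = 0 (V(G) = √0 = 0)
M = 0 (M = 2*0 = 0)
6*M = 6*0 = 0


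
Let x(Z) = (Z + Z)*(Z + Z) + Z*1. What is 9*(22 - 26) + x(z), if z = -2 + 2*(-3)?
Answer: 212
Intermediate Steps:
z = -8 (z = -2 - 6 = -8)
x(Z) = Z + 4*Z² (x(Z) = (2*Z)*(2*Z) + Z = 4*Z² + Z = Z + 4*Z²)
9*(22 - 26) + x(z) = 9*(22 - 26) - 8*(1 + 4*(-8)) = 9*(-4) - 8*(1 - 32) = -36 - 8*(-31) = -36 + 248 = 212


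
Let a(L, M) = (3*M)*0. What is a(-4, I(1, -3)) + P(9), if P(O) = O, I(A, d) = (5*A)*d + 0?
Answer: 9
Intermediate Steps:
I(A, d) = 5*A*d (I(A, d) = 5*A*d + 0 = 5*A*d)
a(L, M) = 0
a(-4, I(1, -3)) + P(9) = 0 + 9 = 9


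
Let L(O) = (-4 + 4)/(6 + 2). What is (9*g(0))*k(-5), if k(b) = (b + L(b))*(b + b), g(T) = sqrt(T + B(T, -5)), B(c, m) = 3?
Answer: 450*sqrt(3) ≈ 779.42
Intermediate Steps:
L(O) = 0 (L(O) = 0/8 = 0*(1/8) = 0)
g(T) = sqrt(3 + T) (g(T) = sqrt(T + 3) = sqrt(3 + T))
k(b) = 2*b**2 (k(b) = (b + 0)*(b + b) = b*(2*b) = 2*b**2)
(9*g(0))*k(-5) = (9*sqrt(3 + 0))*(2*(-5)**2) = (9*sqrt(3))*(2*25) = (9*sqrt(3))*50 = 450*sqrt(3)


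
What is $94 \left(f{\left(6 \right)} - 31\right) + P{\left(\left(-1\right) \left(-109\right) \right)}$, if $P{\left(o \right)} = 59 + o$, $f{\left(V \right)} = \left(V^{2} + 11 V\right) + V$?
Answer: $7406$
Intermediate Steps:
$f{\left(V \right)} = V^{2} + 12 V$
$94 \left(f{\left(6 \right)} - 31\right) + P{\left(\left(-1\right) \left(-109\right) \right)} = 94 \left(6 \left(12 + 6\right) - 31\right) + \left(59 - -109\right) = 94 \left(6 \cdot 18 - 31\right) + \left(59 + 109\right) = 94 \left(108 - 31\right) + 168 = 94 \cdot 77 + 168 = 7238 + 168 = 7406$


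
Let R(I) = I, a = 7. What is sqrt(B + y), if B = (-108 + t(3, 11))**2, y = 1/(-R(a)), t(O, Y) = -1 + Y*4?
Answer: 3*sqrt(23002)/7 ≈ 64.999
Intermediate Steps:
t(O, Y) = -1 + 4*Y
y = -1/7 (y = 1/(-1*7) = 1/(-7) = -1/7 ≈ -0.14286)
B = 4225 (B = (-108 + (-1 + 4*11))**2 = (-108 + (-1 + 44))**2 = (-108 + 43)**2 = (-65)**2 = 4225)
sqrt(B + y) = sqrt(4225 - 1/7) = sqrt(29574/7) = 3*sqrt(23002)/7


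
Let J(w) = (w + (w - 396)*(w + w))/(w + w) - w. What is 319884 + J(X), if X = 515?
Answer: 638977/2 ≈ 3.1949e+5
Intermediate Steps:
J(w) = -w + (w + 2*w*(-396 + w))/(2*w) (J(w) = (w + (-396 + w)*(2*w))/((2*w)) - w = (w + 2*w*(-396 + w))*(1/(2*w)) - w = (w + 2*w*(-396 + w))/(2*w) - w = -w + (w + 2*w*(-396 + w))/(2*w))
319884 + J(X) = 319884 - 791/2 = 638977/2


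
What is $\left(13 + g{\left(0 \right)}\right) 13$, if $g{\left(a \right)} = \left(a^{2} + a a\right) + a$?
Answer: $169$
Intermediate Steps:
$g{\left(a \right)} = a + 2 a^{2}$ ($g{\left(a \right)} = \left(a^{2} + a^{2}\right) + a = 2 a^{2} + a = a + 2 a^{2}$)
$\left(13 + g{\left(0 \right)}\right) 13 = \left(13 + 0 \left(1 + 2 \cdot 0\right)\right) 13 = \left(13 + 0 \left(1 + 0\right)\right) 13 = \left(13 + 0 \cdot 1\right) 13 = \left(13 + 0\right) 13 = 13 \cdot 13 = 169$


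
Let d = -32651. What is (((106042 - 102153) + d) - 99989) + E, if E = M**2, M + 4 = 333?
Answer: -20510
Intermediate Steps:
M = 329 (M = -4 + 333 = 329)
E = 108241 (E = 329**2 = 108241)
(((106042 - 102153) + d) - 99989) + E = (((106042 - 102153) - 32651) - 99989) + 108241 = ((3889 - 32651) - 99989) + 108241 = (-28762 - 99989) + 108241 = -128751 + 108241 = -20510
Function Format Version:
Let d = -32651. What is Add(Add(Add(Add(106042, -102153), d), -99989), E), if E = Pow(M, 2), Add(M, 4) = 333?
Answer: -20510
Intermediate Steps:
M = 329 (M = Add(-4, 333) = 329)
E = 108241 (E = Pow(329, 2) = 108241)
Add(Add(Add(Add(106042, -102153), d), -99989), E) = Add(Add(Add(Add(106042, -102153), -32651), -99989), 108241) = Add(Add(Add(3889, -32651), -99989), 108241) = Add(Add(-28762, -99989), 108241) = Add(-128751, 108241) = -20510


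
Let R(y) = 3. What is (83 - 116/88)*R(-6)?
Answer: 5391/22 ≈ 245.05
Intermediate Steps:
(83 - 116/88)*R(-6) = (83 - 116/88)*3 = (83 - 116*1/88)*3 = (83 - 29/22)*3 = (1797/22)*3 = 5391/22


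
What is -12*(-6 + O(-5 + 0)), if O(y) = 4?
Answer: 24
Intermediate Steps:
-12*(-6 + O(-5 + 0)) = -12*(-6 + 4) = -12*(-2) = 24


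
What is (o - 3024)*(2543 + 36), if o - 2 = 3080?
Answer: 149582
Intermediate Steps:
o = 3082 (o = 2 + 3080 = 3082)
(o - 3024)*(2543 + 36) = (3082 - 3024)*(2543 + 36) = 58*2579 = 149582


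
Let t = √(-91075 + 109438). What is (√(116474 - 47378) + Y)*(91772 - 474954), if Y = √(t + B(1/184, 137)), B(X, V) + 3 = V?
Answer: -766364*√17274 - 383182*√(134 + √18363) ≈ -1.0701e+8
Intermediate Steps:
B(X, V) = -3 + V
t = √18363 ≈ 135.51
Y = √(134 + √18363) (Y = √(√18363 + (-3 + 137)) = √(√18363 + 134) = √(134 + √18363) ≈ 16.417)
(√(116474 - 47378) + Y)*(91772 - 474954) = (√(116474 - 47378) + √(134 + √18363))*(91772 - 474954) = (√69096 + √(134 + √18363))*(-383182) = (2*√17274 + √(134 + √18363))*(-383182) = (√(134 + √18363) + 2*√17274)*(-383182) = -766364*√17274 - 383182*√(134 + √18363)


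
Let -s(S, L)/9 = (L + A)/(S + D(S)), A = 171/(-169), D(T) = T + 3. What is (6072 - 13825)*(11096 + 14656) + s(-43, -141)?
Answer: -2800564491912/14027 ≈ -1.9966e+8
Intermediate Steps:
D(T) = 3 + T
A = -171/169 (A = 171*(-1/169) = -171/169 ≈ -1.0118)
s(S, L) = -9*(-171/169 + L)/(3 + 2*S) (s(S, L) = -9*(L - 171/169)/(S + (3 + S)) = -9*(-171/169 + L)/(3 + 2*S))
(6072 - 13825)*(11096 + 14656) + s(-43, -141) = (6072 - 13825)*(11096 + 14656) + 9*(171 - 169*(-141))/(169*(3 + 2*(-43))) = -7753*25752 + 9*(171 + 23829)/(169*(3 - 86)) = -199655256 + (9/169)*24000/(-83) = -199655256 + (9/169)*(-1/83)*24000 = -199655256 - 216000/14027 = -2800564491912/14027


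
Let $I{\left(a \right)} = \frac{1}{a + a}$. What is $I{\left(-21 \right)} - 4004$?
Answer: $- \frac{168169}{42} \approx -4004.0$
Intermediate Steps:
$I{\left(a \right)} = \frac{1}{2 a}$
$I{\left(-21 \right)} - 4004 = \frac{1}{2 \left(-21\right)} - 4004 = \frac{1}{2} \left(- \frac{1}{21}\right) - 4004 = - \frac{1}{42} - 4004 = - \frac{168169}{42}$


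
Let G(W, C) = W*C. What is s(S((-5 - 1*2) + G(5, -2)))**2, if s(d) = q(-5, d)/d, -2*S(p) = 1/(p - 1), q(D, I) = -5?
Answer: 32400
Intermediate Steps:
G(W, C) = C*W
S(p) = -1/(2*(-1 + p)) (S(p) = -1/(2*(p - 1)) = -1/(2*(-1 + p)))
s(d) = -5/d
s(S((-5 - 1*2) + G(5, -2)))**2 = (-(10 - 10*((-5 - 1*2) - 2*5)))**2 = (-(10 - 10*((-5 - 2) - 10)))**2 = (-(10 - 10*(-7 - 10)))**2 = (-5/((-1/(-2 + 2*(-17)))))**2 = (-5/((-1/(-2 - 34))))**2 = (-5/((-1/(-36))))**2 = (-5/((-1*(-1/36))))**2 = (-5/1/36)**2 = (-5*36)**2 = (-180)**2 = 32400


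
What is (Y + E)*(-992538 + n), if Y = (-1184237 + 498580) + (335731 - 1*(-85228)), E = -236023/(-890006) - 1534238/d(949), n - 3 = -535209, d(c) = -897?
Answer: 178792107017603552/445003 ≈ 4.0178e+11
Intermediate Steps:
n = -535206 (n = 3 - 535209 = -535206)
E = 4567534241/2670018 (E = -236023/(-890006) - 1534238/(-897) = -236023*(-1/890006) - 1534238*(-1/897) = 236023/890006 + 66706/39 = 4567534241/2670018 ≈ 1710.7)
Y = -264698 (Y = -685657 + (335731 + 85228) = -685657 + 420959 = -264698)
(Y + E)*(-992538 + n) = (-264698 + 4567534241/2670018)*(-992538 - 535206) = -702180890323/2670018*(-1527744) = 178792107017603552/445003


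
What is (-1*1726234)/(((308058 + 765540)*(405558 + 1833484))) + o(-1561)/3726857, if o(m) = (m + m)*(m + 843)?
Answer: 2694205775124753299/4479367219024228206 ≈ 0.60147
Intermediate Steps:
o(m) = 2*m*(843 + m) (o(m) = (2*m)*(843 + m) = 2*m*(843 + m))
(-1*1726234)/(((308058 + 765540)*(405558 + 1833484))) + o(-1561)/3726857 = (-1*1726234)/(((308058 + 765540)*(405558 + 1833484))) + (2*(-1561)*(843 - 1561))/3726857 = -1726234/(1073598*2239042) + (2*(-1561)*(-718))*(1/3726857) = -1726234/2403831013116 + 2241596*(1/3726857) = -1726234*1/2403831013116 + 2241596/3726857 = -863117/1201915506558 + 2241596/3726857 = 2694205775124753299/4479367219024228206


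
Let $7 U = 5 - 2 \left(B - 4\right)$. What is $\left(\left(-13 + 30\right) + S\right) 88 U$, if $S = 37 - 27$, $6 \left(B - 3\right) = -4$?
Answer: $\frac{19800}{7} \approx 2828.6$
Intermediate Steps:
$B = \frac{7}{3}$ ($B = 3 + \frac{1}{6} \left(-4\right) = 3 - \frac{2}{3} = \frac{7}{3} \approx 2.3333$)
$S = 10$
$U = \frac{25}{21}$ ($U = \frac{5 - 2 \left(\frac{7}{3} - 4\right)}{7} = \frac{5 - - \frac{10}{3}}{7} = \frac{5 + \frac{10}{3}}{7} = \frac{1}{7} \cdot \frac{25}{3} = \frac{25}{21} \approx 1.1905$)
$\left(\left(-13 + 30\right) + S\right) 88 U = \left(\left(-13 + 30\right) + 10\right) 88 \cdot \frac{25}{21} = \left(17 + 10\right) 88 \cdot \frac{25}{21} = 27 \cdot 88 \cdot \frac{25}{21} = 2376 \cdot \frac{25}{21} = \frac{19800}{7}$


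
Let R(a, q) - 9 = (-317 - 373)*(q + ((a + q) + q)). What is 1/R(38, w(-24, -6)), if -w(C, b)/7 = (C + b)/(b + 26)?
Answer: -1/47946 ≈ -2.0857e-5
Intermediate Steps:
w(C, b) = -7*(C + b)/(26 + b) (w(C, b) = -7*(C + b)/(b + 26) = -7*(C + b)/(26 + b))
R(a, q) = 9 - 2070*q - 690*a (R(a, q) = 9 + (-317 - 373)*(q + ((a + q) + q)) = 9 - 690*(q + (a + 2*q)) = 9 - 690*(a + 3*q) = 9 + (-2070*q - 690*a) = 9 - 2070*q - 690*a)
1/R(38, w(-24, -6)) = 1/(9 - 14490*(-1*(-24) - 1*(-6))/(26 - 6) - 690*38) = 1/(9 - 14490*(24 + 6)/20 - 26220) = 1/(9 - 14490*30/20 - 26220) = 1/(9 - 2070*21/2 - 26220) = 1/(9 - 21735 - 26220) = 1/(-47946) = -1/47946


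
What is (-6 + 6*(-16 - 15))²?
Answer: 36864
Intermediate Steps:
(-6 + 6*(-16 - 15))² = (-6 + 6*(-31))² = (-6 - 186)² = (-192)² = 36864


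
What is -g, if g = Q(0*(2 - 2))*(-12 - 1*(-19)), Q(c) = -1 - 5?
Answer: 42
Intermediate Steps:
Q(c) = -6
g = -42 (g = -6*(-12 - 1*(-19)) = -6*(-12 + 19) = -6*7 = -42)
-g = -1*(-42) = 42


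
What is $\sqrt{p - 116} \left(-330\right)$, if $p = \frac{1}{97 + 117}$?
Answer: $- \frac{165 i \sqrt{5312122}}{107} \approx - 3554.1 i$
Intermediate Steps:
$p = \frac{1}{214} \approx 0.0046729$
$\sqrt{p - 116} \left(-330\right) = \sqrt{\frac{1}{214} - 116} \left(-330\right) = \sqrt{- \frac{24823}{214}} \left(-330\right) = \frac{i \sqrt{5312122}}{214} \left(-330\right) = - \frac{165 i \sqrt{5312122}}{107}$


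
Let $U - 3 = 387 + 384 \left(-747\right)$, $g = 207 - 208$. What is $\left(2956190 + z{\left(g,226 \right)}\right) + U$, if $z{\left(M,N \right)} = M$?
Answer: $2669731$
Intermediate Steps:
$g = -1$
$U = -286458$ ($U = 3 + \left(387 + 384 \left(-747\right)\right) = 3 + \left(387 - 286848\right) = 3 - 286461 = -286458$)
$\left(2956190 + z{\left(g,226 \right)}\right) + U = \left(2956190 - 1\right) - 286458 = 2956189 - 286458 = 2669731$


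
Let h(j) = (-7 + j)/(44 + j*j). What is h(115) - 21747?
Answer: -96186945/4423 ≈ -21747.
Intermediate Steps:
h(j) = (-7 + j)/(44 + j²)
h(115) - 21747 = (-7 + 115)/(44 + 115²) - 21747 = 108/(44 + 13225) - 21747 = 108/13269 - 21747 = (1/13269)*108 - 21747 = 36/4423 - 21747 = -96186945/4423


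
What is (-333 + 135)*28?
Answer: -5544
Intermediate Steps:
(-333 + 135)*28 = -198*28 = -5544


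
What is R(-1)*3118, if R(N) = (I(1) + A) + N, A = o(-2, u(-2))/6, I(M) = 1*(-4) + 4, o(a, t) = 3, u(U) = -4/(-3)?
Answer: -1559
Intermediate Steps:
u(U) = 4/3 (u(U) = -4*(-1/3) = 4/3)
I(M) = 0 (I(M) = -4 + 4 = 0)
A = 1/2 (A = 3/6 = 3*(1/6) = 1/2 ≈ 0.50000)
R(N) = 1/2 + N (R(N) = (0 + 1/2) + N = 1/2 + N)
R(-1)*3118 = (1/2 - 1)*3118 = -1/2*3118 = -1559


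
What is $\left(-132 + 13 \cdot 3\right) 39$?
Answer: $-3627$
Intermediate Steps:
$\left(-132 + 13 \cdot 3\right) 39 = \left(-132 + 39\right) 39 = \left(-93\right) 39 = -3627$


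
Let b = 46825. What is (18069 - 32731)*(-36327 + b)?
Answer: -153921676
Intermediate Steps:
(18069 - 32731)*(-36327 + b) = (18069 - 32731)*(-36327 + 46825) = -14662*10498 = -153921676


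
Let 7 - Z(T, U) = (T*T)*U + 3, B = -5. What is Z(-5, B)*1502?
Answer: 193758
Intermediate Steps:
Z(T, U) = 4 - U*T² (Z(T, U) = 7 - ((T*T)*U + 3) = 7 - (T²*U + 3) = 7 - (U*T² + 3) = 7 - (3 + U*T²) = 7 + (-3 - U*T²) = 4 - U*T²)
Z(-5, B)*1502 = (4 - 1*(-5)*(-5)²)*1502 = (4 - 1*(-5)*25)*1502 = (4 + 125)*1502 = 129*1502 = 193758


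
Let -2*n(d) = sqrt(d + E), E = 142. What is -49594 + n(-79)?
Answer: -49594 - 3*sqrt(7)/2 ≈ -49598.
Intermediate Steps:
n(d) = -sqrt(142 + d)/2 (n(d) = -sqrt(d + 142)/2 = -sqrt(142 + d)/2)
-49594 + n(-79) = -49594 - sqrt(142 - 79)/2 = -49594 - 3*sqrt(7)/2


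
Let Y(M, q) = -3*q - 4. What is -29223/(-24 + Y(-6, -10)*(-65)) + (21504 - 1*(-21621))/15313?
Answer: 521408049/26246482 ≈ 19.866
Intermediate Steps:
Y(M, q) = -4 - 3*q
-29223/(-24 + Y(-6, -10)*(-65)) + (21504 - 1*(-21621))/15313 = -29223/(-24 + (-4 - 3*(-10))*(-65)) + (21504 - 1*(-21621))/15313 = -29223/(-24 + (-4 + 30)*(-65)) + (21504 + 21621)*(1/15313) = -29223/(-24 + 26*(-65)) + 43125*(1/15313) = -29223/(-24 - 1690) + 43125/15313 = -29223/(-1714) + 43125/15313 = -29223*(-1/1714) + 43125/15313 = 29223/1714 + 43125/15313 = 521408049/26246482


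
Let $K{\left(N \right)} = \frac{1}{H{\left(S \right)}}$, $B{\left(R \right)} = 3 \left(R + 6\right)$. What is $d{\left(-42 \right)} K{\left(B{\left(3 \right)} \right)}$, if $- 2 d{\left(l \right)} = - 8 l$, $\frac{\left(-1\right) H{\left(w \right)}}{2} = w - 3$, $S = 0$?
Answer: $-28$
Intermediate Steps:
$H{\left(w \right)} = 6 - 2 w$ ($H{\left(w \right)} = - 2 \left(w - 3\right) = - 2 \left(-3 + w\right) = 6 - 2 w$)
$B{\left(R \right)} = 18 + 3 R$ ($B{\left(R \right)} = 3 \left(6 + R\right) = 18 + 3 R$)
$K{\left(N \right)} = \frac{1}{6}$ ($K{\left(N \right)} = \frac{1}{6 - 0} = \frac{1}{6 + 0} = \frac{1}{6}$)
$d{\left(l \right)} = 4 l$ ($d{\left(l \right)} = - \frac{\left(-8\right) l}{2} = 4 l$)
$d{\left(-42 \right)} K{\left(B{\left(3 \right)} \right)} = 4 \left(-42\right) \frac{1}{6} = \left(-168\right) \frac{1}{6} = -28$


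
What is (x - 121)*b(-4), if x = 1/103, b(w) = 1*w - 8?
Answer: 149544/103 ≈ 1451.9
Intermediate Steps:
b(w) = -8 + w (b(w) = w - 8 = -8 + w)
x = 1/103 ≈ 0.0097087
(x - 121)*b(-4) = (1/103 - 121)*(-8 - 4) = -12462/103*(-12) = 149544/103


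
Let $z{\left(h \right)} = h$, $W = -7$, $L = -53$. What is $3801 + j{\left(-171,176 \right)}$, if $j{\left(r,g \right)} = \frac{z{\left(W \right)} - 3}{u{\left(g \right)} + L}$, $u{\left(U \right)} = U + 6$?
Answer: $\frac{490319}{129} \approx 3800.9$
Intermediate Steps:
$u{\left(U \right)} = 6 + U$
$j{\left(r,g \right)} = - \frac{10}{-47 + g}$ ($j{\left(r,g \right)} = \frac{-7 - 3}{\left(6 + g\right) - 53} = - \frac{10}{-47 + g}$)
$3801 + j{\left(-171,176 \right)} = 3801 - \frac{10}{-47 + 176} = 3801 - \frac{10}{129} = \frac{490319}{129}$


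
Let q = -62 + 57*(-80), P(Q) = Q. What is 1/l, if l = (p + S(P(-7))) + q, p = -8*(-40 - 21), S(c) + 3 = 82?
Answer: -1/4055 ≈ -0.00024661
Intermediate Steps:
S(c) = 79 (S(c) = -3 + 82 = 79)
q = -4622 (q = -62 - 4560 = -4622)
p = 488 (p = -8*(-61) = 488)
l = -4055 (l = (488 + 79) - 4622 = 567 - 4622 = -4055)
1/l = 1/(-4055) = -1/4055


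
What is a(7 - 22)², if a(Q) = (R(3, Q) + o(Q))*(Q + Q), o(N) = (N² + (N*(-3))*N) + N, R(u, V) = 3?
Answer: 192099600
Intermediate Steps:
o(N) = N - 2*N² (o(N) = (N² + (-3*N)*N) + N = (N² - 3*N²) + N = -2*N² + N = N - 2*N²)
a(Q) = 2*Q*(3 + Q*(1 - 2*Q)) (a(Q) = (3 + Q*(1 - 2*Q))*(Q + Q) = (3 + Q*(1 - 2*Q))*(2*Q) = 2*Q*(3 + Q*(1 - 2*Q)))
a(7 - 22)² = (2*(7 - 22)*(3 + (7 - 22) - 2*(7 - 22)²))² = (2*(-15)*(3 - 15 - 2*(-15)²))² = (2*(-15)*(3 - 15 - 2*225))² = (2*(-15)*(3 - 15 - 450))² = (2*(-15)*(-462))² = 13860² = 192099600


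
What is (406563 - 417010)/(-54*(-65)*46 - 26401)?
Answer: -10447/135059 ≈ -0.077351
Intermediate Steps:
(406563 - 417010)/(-54*(-65)*46 - 26401) = -10447/(3510*46 - 26401) = -10447/(161460 - 26401) = -10447/135059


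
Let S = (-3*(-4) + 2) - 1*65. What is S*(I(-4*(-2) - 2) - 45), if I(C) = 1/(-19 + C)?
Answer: 29886/13 ≈ 2298.9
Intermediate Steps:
S = -51 (S = (12 + 2) - 65 = 14 - 65 = -51)
S*(I(-4*(-2) - 2) - 45) = -51*(1/(-19 + (-4*(-2) - 2)) - 45) = -51*(1/(-19 + (8 - 2)) - 45) = -51*(1/(-19 + 6) - 45) = -51*(1/(-13) - 45) = -51*(-1/13 - 45) = -51*(-586/13) = 29886/13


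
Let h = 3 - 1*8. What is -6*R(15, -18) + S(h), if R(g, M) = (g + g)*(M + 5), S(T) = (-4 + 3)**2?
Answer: 2341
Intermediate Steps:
h = -5 (h = 3 - 8 = -5)
S(T) = 1 (S(T) = (-1)**2 = 1)
R(g, M) = 2*g*(5 + M) (R(g, M) = (2*g)*(5 + M) = 2*g*(5 + M))
-6*R(15, -18) + S(h) = -12*15*(5 - 18) + 1 = -12*15*(-13) + 1 = -6*(-390) + 1 = 2340 + 1 = 2341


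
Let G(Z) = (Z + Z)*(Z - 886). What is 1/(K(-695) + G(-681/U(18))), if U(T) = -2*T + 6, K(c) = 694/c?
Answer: -6950/272403989 ≈ -2.5514e-5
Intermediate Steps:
U(T) = 6 - 2*T
G(Z) = 2*Z*(-886 + Z) (G(Z) = (2*Z)*(-886 + Z) = 2*Z*(-886 + Z))
1/(K(-695) + G(-681/U(18))) = 1/(694/(-695) + 2*(-681/(6 - 2*18))*(-886 - 681/(6 - 2*18))) = 1/(694*(-1/695) + 2*(-681/(6 - 36))*(-886 - 681/(6 - 36))) = 1/(-694/695 + 2*(-681/(-30))*(-886 - 681/(-30))) = 1/(-694/695 + 2*(-681*(-1/30))*(-886 - 681*(-1/30))) = 1/(-694/695 + 2*(227/10)*(-886 + 227/10)) = 1/(-694/695 + 2*(227/10)*(-8633/10)) = 1/(-694/695 - 1959691/50) = 1/(-272403989/6950) = -6950/272403989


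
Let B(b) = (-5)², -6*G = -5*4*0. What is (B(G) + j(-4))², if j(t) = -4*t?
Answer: 1681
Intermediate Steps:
G = 0 (G = -(-5*4)*0/6 = -(-10)*0/3 = -⅙*0 = 0)
B(b) = 25
(B(G) + j(-4))² = (25 - 4*(-4))² = (25 + 16)² = 41² = 1681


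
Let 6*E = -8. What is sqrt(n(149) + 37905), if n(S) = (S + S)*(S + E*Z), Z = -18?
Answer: sqrt(89459) ≈ 299.10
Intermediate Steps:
E = -4/3 (E = (1/6)*(-8) = -4/3 ≈ -1.3333)
n(S) = 2*S*(24 + S) (n(S) = (S + S)*(S - 4/3*(-18)) = (2*S)*(S + 24) = (2*S)*(24 + S) = 2*S*(24 + S))
sqrt(n(149) + 37905) = sqrt(2*149*(24 + 149) + 37905) = sqrt(2*149*173 + 37905) = sqrt(51554 + 37905) = sqrt(89459)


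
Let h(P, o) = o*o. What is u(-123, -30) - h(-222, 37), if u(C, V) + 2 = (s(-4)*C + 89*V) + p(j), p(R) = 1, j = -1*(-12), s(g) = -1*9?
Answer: -2933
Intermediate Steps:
s(g) = -9
h(P, o) = o**2
j = 12
u(C, V) = -1 - 9*C + 89*V (u(C, V) = -2 + ((-9*C + 89*V) + 1) = -2 + (1 - 9*C + 89*V) = -1 - 9*C + 89*V)
u(-123, -30) - h(-222, 37) = (-1 - 9*(-123) + 89*(-30)) - 1*37**2 = (-1 + 1107 - 2670) - 1*1369 = -1564 - 1369 = -2933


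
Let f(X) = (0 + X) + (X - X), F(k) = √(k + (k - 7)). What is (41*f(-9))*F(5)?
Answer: -369*√3 ≈ -639.13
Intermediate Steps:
F(k) = √(-7 + 2*k) (F(k) = √(k + (-7 + k)) = √(-7 + 2*k))
f(X) = X (f(X) = X + 0 = X)
(41*f(-9))*F(5) = (41*(-9))*√(-7 + 2*5) = -369*√(-7 + 10) = -369*√3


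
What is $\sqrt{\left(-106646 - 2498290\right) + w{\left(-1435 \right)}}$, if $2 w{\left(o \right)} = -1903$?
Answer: $\frac{5 i \sqrt{416942}}{2} \approx 1614.3 i$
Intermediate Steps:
$w{\left(o \right)} = - \frac{1903}{2}$ ($w{\left(o \right)} = \frac{1}{2} \left(-1903\right) = - \frac{1903}{2}$)
$\sqrt{\left(-106646 - 2498290\right) + w{\left(-1435 \right)}} = \sqrt{\left(-106646 - 2498290\right) - \frac{1903}{2}} = \sqrt{-2604936 - \frac{1903}{2}} = \sqrt{- \frac{5211775}{2}} = \frac{5 i \sqrt{416942}}{2}$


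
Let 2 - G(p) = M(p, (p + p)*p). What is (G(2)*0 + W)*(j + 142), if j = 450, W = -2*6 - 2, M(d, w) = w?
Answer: -8288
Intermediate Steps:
W = -14 (W = -12 - 2 = -14)
G(p) = 2 - 2*p**2 (G(p) = 2 - (p + p)*p = 2 - 2*p*p = 2 - 2*p**2)
(G(2)*0 + W)*(j + 142) = ((2 - 2*2**2)*0 - 14)*(450 + 142) = ((2 - 2*4)*0 - 14)*592 = ((2 - 8)*0 - 14)*592 = (-6*0 - 14)*592 = (0 - 14)*592 = -14*592 = -8288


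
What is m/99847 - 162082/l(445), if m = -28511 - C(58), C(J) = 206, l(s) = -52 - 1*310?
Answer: 8086502950/18072307 ≈ 447.45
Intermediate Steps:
l(s) = -362 (l(s) = -52 - 310 = -362)
m = -28717 (m = -28511 - 1*206 = -28511 - 206 = -28717)
m/99847 - 162082/l(445) = -28717/99847 - 162082/(-362) = -28717*1/99847 - 162082*(-1/362) = -28717/99847 + 81041/181 = 8086502950/18072307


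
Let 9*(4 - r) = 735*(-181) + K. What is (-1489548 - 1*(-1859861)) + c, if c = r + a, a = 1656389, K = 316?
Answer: 18373073/9 ≈ 2.0415e+6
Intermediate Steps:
r = 132755/9 (r = 4 - (735*(-181) + 316)/9 = 4 - (-133035 + 316)/9 = 4 - ⅑*(-132719) = 4 + 132719/9 = 132755/9 ≈ 14751.)
c = 15040256/9 (c = 132755/9 + 1656389 = 15040256/9 ≈ 1.6711e+6)
(-1489548 - 1*(-1859861)) + c = (-1489548 - 1*(-1859861)) + 15040256/9 = (-1489548 + 1859861) + 15040256/9 = 370313 + 15040256/9 = 18373073/9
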